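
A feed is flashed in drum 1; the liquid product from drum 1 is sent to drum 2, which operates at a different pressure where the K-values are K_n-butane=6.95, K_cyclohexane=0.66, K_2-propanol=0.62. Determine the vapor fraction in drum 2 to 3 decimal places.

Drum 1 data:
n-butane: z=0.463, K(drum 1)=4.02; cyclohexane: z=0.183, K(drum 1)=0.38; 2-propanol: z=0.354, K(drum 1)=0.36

Drum 1:
Material balance + equilibrium reduce to Σ zᵢ(Kᵢ−1)/(1+ψ₁(Kᵢ−1)) = 0.
Feasibility: ΣzᵢKᵢ = 2.058, Σzᵢ/Kᵢ = 1.580 — both > 1, two phases present.
Iterate (Newton) starting at ψ₁ = 0.5:
  ψ₁ = 0.500: g = 0.0595, g' = -1.132 → ψ₁ = 0.553
Converged at ψ₁ = 0.553.
Drum-1 compositions:
  n-butane: x = 0.173, y = 0.697
  cyclohexane: x = 0.279, y = 0.106
  2-propanol: x = 0.548, y = 0.197
Drum-2 feed = drum-1 liquid: z₂ = (0.1733, 0.2786, 0.5481).
Drum 2:
Material balance + equilibrium reduce to Σ zᵢ(Kᵢ−1)/(1+ψ₂(Kᵢ−1)) = 0.
g(0) = ΣzᵢKᵢ − 1 = 0.728 and g(1) = 1 − Σzᵢ/Kᵢ = -0.331, so a root lies in (0, 1).
Newton iteration, ψ₂⁰ = 0.58:
  ψ₂ = 0.580: g = -0.1534, g' = -0.490 → ψ₂ = 0.267
  ψ₂ = 0.267: g = 0.0626, g' = -1.053 → ψ₂ = 0.326
  ψ₂ = 0.326: g = 0.0063, g' = -0.853 → ψ₂ = 0.334
Converged at ψ₂ = 0.334.
  n-butane: x = 0.058, y = 0.403
  cyclohexane: x = 0.314, y = 0.207
  2-propanol: x = 0.628, y = 0.389

V/F (drum 2) = 0.334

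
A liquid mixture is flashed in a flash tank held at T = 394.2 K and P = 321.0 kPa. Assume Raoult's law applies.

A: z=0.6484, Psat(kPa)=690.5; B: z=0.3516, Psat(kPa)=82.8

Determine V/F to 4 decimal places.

Raoult's law: Kᵢ = Pᵢˢᵃᵗ/P = Pᵢˢᵃᵗ/321.0.
  K_A = 690.5/321.0 = 2.151090, K_B = 82.8/321.0 = 0.257944
Rachford–Rice: g(V/F) = Σ zᵢ(Kᵢ−1)/(1+V/F(Kᵢ−1)) = 0.
Check two-phase: ΣzᵢKᵢ = 1.4855 > 1 and Σzᵢ/Kᵢ = 1.6645 > 1, so g(0) = 0.4855 > 0 and g(1) = -0.6645 < 0.
Newton iteration, V/F⁰ = 0.5:
  V/F = 0.5000: g = 0.05890, g' = -0.8355 → V/F = 0.5705
  V/F = 0.5705: g = -0.00194, g' = -0.8952 → V/F = 0.5683
Converged at V/F = 0.5683.

V/F = 0.5683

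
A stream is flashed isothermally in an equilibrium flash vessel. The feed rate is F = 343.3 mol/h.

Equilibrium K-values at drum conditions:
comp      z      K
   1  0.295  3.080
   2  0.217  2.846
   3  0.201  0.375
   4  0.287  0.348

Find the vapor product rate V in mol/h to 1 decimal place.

Iterate (Newton) starting at ψ = 0.41:
  ψ = 0.410: g = 0.1349, g' = -0.981 → ψ = 0.548
  ψ = 0.548: g = 0.0041, g' = -0.938 → ψ = 0.552
Converged at ψ = 0.552.
Then V = ψ·F = 0.5519·343.3 = 189.5 mol/h and L = F − V = 153.8 mol/h.

V = 189.5 mol/h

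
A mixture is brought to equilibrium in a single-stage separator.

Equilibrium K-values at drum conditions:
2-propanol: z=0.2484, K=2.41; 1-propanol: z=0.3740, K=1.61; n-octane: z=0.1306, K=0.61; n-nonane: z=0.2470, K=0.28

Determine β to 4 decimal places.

β = 0.5642

Rachford–Rice: g(β) = Σ zᵢ(Kᵢ−1)/(1+β(Kᵢ−1)) = 0.
Feasibility: ΣzᵢKᵢ = 1.3496, Σzᵢ/Kᵢ = 1.4316 — both > 1, two phases present.
Newton iteration, β⁰ = 0.43:
  β = 0.4300: g = 0.07999, g' = -0.5760 → β = 0.5689
  β = 0.5689: g = -0.00294, g' = -0.6289 → β = 0.5642
Converged at β = 0.5642.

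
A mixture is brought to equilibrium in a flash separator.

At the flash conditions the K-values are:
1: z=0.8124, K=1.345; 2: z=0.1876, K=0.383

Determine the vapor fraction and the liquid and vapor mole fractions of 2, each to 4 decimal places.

Binary case is linear: z₁(K₁−1)(1+ψ(K₂−1)) + z₂(K₂−1)(1+ψ(K₁−1)) = 0
⇒ ψ = [z₁(K₁−1)+z₂(K₂−1)] / [−(K₁−1)(K₂−1)] = 0.16453/0.21286 = 0.7729
Compositions from xᵢ = zᵢ/(1+ψ(Kᵢ−1)), yᵢ = Kᵢxᵢ:
  1: x = 0.6414, y = 0.8626
  2: x = 0.3586, y = 0.1374

ψ = 0.7729, x_2 = 0.3586, y_2 = 0.1374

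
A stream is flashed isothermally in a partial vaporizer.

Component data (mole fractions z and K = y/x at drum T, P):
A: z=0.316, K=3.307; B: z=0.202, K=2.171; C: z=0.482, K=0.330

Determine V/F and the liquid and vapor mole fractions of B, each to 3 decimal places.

Material balance + equilibrium reduce to Σ zᵢ(Kᵢ−1)/(1+V/F(Kᵢ−1)) = 0.
Check two-phase: ΣzᵢKᵢ = 1.643 > 1 and Σzᵢ/Kᵢ = 1.649 > 1, so g(0) = 0.643 > 0 and g(1) = -0.649 < 0.
Newton iteration, V/F⁰ = 0.5:
  V/F = 0.500: g = 0.0021, g' = -0.962 → V/F = 0.502
Converged at V/F = 0.502.
Compositions from xᵢ = zᵢ/(1+V/F(Kᵢ−1)), yᵢ = Kᵢxᵢ:
  A: x = 0.146, y = 0.484
  B: x = 0.127, y = 0.276
  C: x = 0.726, y = 0.240

V/F = 0.502, x_B = 0.127, y_B = 0.276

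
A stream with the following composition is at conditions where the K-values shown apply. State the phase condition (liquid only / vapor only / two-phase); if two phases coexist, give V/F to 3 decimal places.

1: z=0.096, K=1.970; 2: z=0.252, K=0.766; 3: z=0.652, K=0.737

ΣzᵢKᵢ = 0.863; Σzᵢ/Kᵢ = 1.262.
Since ΣzᵢKᵢ < 1 the mixture is below its bubble point — single liquid phase.

liquid only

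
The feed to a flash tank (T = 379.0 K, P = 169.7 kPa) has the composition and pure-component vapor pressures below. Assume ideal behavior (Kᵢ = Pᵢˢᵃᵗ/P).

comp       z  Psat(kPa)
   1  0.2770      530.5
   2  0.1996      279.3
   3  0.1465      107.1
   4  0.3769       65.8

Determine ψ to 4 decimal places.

Raoult's law: Kᵢ = Pᵢˢᵃᵗ/P = Pᵢˢᵃᵗ/169.7.
  K_1 = 530.5/169.7 = 3.126105, K_2 = 279.3/169.7 = 1.645846, K_3 = 107.1/169.7 = 0.631114, K_4 = 65.8/169.7 = 0.387743
Let ψ = V/F and solve Σ zᵢ(Kᵢ−1)/(1+ψ(Kᵢ−1)) = 0.
Check two-phase: ΣzᵢKᵢ = 1.4330 > 1 and Σzᵢ/Kᵢ = 1.4140 > 1, so g(0) = 0.4330 > 0 and g(1) = -0.4140 < 0.
Iterate (Newton) starting at ψ = 0.5:
  ψ = 0.5000: g = -0.01592, g' = -0.6652 → ψ = 0.4761
Converged at ψ = 0.4761.

ψ = 0.4761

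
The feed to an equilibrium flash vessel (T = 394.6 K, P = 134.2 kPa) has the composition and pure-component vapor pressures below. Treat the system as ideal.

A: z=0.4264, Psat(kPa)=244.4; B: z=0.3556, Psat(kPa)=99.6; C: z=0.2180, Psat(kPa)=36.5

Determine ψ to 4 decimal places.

Raoult's law: Kᵢ = Pᵢˢᵃᵗ/P = Pᵢˢᵃᵗ/134.2.
  K_A = 244.4/134.2 = 1.821162, K_B = 99.6/134.2 = 0.742176, K_C = 36.5/134.2 = 0.271982
Material balance + equilibrium reduce to Σ zᵢ(Kᵢ−1)/(1+ψ(Kᵢ−1)) = 0.
Feasibility: ΣzᵢKᵢ = 1.0998, Σzᵢ/Kᵢ = 1.5148 — both > 1, two phases present.
Newton–Raphson from ψ = 0.59:
  ψ = 0.5900: g = -0.15047, g' = -0.5184 → ψ = 0.2997
  ψ = 0.2997: g = -0.02139, g' = -0.4020 → ψ = 0.2465
  ψ = 0.2465: g = -0.00014, g' = -0.3974 → ψ = 0.2462
Converged at ψ = 0.2462.

ψ = 0.2462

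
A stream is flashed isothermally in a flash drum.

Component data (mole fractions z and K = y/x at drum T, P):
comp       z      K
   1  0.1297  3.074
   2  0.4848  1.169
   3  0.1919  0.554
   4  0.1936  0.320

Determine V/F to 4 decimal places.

Rachford–Rice: g(V/F) = Σ zᵢ(Kᵢ−1)/(1+V/F(Kᵢ−1)) = 0.
Check two-phase: ΣzᵢKᵢ = 1.1337 > 1 and Σzᵢ/Kᵢ = 1.4083 > 1, so g(0) = 0.1337 > 0 and g(1) = -0.4083 < 0.
Iterate (Newton) starting at V/F = 0.51:
  V/F = 0.5100: g = -0.10618, g' = -0.4173 → V/F = 0.2555
  V/F = 0.2555: g = -0.00158, g' = -0.4308 → V/F = 0.2519
Converged at V/F = 0.2519.

V/F = 0.2519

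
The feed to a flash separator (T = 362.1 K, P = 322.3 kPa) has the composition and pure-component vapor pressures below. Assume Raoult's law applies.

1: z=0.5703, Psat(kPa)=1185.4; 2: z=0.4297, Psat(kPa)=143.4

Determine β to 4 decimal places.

Raoult's law: Kᵢ = Pᵢˢᵃᵗ/P = Pᵢˢᵃᵗ/322.3.
  K_1 = 1185.4/322.3 = 3.677940, K_2 = 143.4/322.3 = 0.444927
Let β = V/F and solve Σ zᵢ(Kᵢ−1)/(1+β(Kᵢ−1)) = 0.
Feasibility: ΣzᵢKᵢ = 2.2887, Σzᵢ/Kᵢ = 1.1208 — both > 1, two phases present.
Newton–Raphson from β = 0.63:
  β = 0.6300: g = 0.20158, g' = -0.8795 → β = 0.8592
  β = 0.8592: g = 0.00669, g' = -0.8592 → β = 0.8670
Converged at β = 0.8670.

β = 0.8670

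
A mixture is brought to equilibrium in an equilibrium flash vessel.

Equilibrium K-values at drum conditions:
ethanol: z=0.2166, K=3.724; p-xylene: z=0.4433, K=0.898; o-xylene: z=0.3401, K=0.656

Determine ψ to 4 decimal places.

ψ = 0.7007

Let ψ = V/F and solve Σ zᵢ(Kᵢ−1)/(1+ψ(Kᵢ−1)) = 0.
Feasibility: ΣzᵢKᵢ = 1.4278, Σzᵢ/Kᵢ = 1.0703 — both > 1, two phases present.
Newton iteration, ψ⁰ = 0.5:
  ψ = 0.5000: g = 0.06085, g' = -0.3519 → ψ = 0.6729
  ψ = 0.6729: g = 0.00748, g' = -0.2737 → ψ = 0.7003
  ψ = 0.7003: g = 0.00012, g' = -0.2653 → ψ = 0.7007
Converged at ψ = 0.7007.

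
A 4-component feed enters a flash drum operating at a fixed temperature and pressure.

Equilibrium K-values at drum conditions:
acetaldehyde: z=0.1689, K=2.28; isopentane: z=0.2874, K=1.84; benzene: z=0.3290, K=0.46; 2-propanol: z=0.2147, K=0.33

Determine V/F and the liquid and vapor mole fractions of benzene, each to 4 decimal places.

V/F = 0.2237, x_benzene = 0.3742, y_benzene = 0.1721

Iterate (Newton) starting at V/F = 0.5:
  V/F = 0.5000: g = -0.15785, g' = -0.6014 → V/F = 0.2375
  V/F = 0.2375: g = -0.00784, g' = -0.5662 → V/F = 0.2237
Converged at V/F = 0.2237.
Compositions from xᵢ = zᵢ/(1+V/F(Kᵢ−1)), yᵢ = Kᵢxᵢ:
  acetaldehyde: x = 0.1313, y = 0.2994
  isopentane: x = 0.2419, y = 0.4452
  benzene: x = 0.3742, y = 0.1721
  2-propanol: x = 0.2526, y = 0.0833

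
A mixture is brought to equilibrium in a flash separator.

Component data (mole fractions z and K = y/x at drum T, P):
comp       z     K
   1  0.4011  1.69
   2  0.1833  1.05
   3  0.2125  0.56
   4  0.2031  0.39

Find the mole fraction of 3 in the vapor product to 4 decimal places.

Material balance + equilibrium reduce to Σ zᵢ(Kᵢ−1)/(1+ψ(Kᵢ−1)) = 0.
g(0) = ΣzᵢKᵢ − 1 = 0.0685 and g(1) = 1 − Σzᵢ/Kᵢ = -0.3121, so a root lies in (0, 1).
Newton–Raphson from ψ = 0.66:
  ψ = 0.6600: g = -0.14012, g' = -0.3840 → ψ = 0.2952
  ψ = 0.2952: g = -0.01959, g' = -0.2990 → ψ = 0.2296
  ψ = 0.2296: g = -0.00012, g' = -0.2959 → ψ = 0.2292
Converged at ψ = 0.2292.
Compositions from xᵢ = zᵢ/(1+ψ(Kᵢ−1)), yᵢ = Kᵢxᵢ:
  1: x = 0.3463, y = 0.5853
  2: x = 0.1812, y = 0.1903
  3: x = 0.2363, y = 0.1323
  4: x = 0.2361, y = 0.0921

y_3 = 0.1323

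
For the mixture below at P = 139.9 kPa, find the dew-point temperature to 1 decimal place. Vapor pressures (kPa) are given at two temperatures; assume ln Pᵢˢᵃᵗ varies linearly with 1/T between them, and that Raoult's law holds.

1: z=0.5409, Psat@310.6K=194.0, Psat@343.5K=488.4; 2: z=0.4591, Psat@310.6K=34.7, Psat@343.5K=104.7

T = 334.8 K

Dew-point temperature: Σzᵢ·P/Pᵢˢᵃᵗ(T) = 1. Interpolate ln Pᵢˢᵃᵗ = aᵢ + bᵢ/T.
  T = 310.6 K: ΣzᵢP/Pᵢˢᵃᵗ = 2.2410
  T = 343.5 K: ΣzᵢP/Pᵢˢᵃᵗ = 0.7684
  T = 327.1 K: ΣzᵢP/Pᵢˢᵃᵗ = 1.2745
  T = 335.3 K: ΣzᵢP/Pᵢˢᵃᵗ = 0.9834
  T = 331.2 K: ΣzᵢP/Pᵢˢᵃᵗ = 1.1177
  T = 333.2 K: ΣzᵢP/Pᵢˢᵃᵗ = 1.0496
Interpolating between 333.2 K and 335.3 K gives T ≈ 334.8 K.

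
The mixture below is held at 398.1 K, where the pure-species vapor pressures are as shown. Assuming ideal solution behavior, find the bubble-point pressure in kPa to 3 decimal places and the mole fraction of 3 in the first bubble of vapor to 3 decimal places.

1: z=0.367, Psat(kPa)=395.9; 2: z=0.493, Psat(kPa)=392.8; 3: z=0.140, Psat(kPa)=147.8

At the bubble point ψ → 0, so ΣzᵢKᵢ = 1 with Kᵢ = Pᵢˢᵃᵗ/P ⇒ P = ΣzᵢPᵢˢᵃᵗ.
P = 0.367·395.9 + 0.493·392.8 + 0.140·147.8 = 359.638 kPa
yᵢ = zᵢPᵢˢᵃᵗ/P ⇒ y_3 = 0.140·147.8/359.638 = 0.058

Pbub = 359.638 kPa, y_3 = 0.058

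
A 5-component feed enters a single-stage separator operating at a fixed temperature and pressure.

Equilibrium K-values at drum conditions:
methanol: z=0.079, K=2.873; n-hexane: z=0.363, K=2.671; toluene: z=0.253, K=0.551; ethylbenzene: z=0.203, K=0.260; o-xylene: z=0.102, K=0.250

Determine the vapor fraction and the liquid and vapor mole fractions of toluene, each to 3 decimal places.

Newton–Raphson from ψ = 0.5:
  ψ = 0.500: g = -0.1004, g' = -0.887 → ψ = 0.387
  ψ = 0.387: g = -0.0014, g' = -0.874 → ψ = 0.385
Converged at ψ = 0.385.
Compositions from xᵢ = zᵢ/(1+ψ(Kᵢ−1)), yᵢ = Kᵢxᵢ:
  methanol: x = 0.046, y = 0.132
  n-hexane: x = 0.221, y = 0.590
  toluene: x = 0.306, y = 0.169
  ethylbenzene: x = 0.284, y = 0.074
  o-xylene: x = 0.143, y = 0.036

ψ = 0.385, x_toluene = 0.306, y_toluene = 0.169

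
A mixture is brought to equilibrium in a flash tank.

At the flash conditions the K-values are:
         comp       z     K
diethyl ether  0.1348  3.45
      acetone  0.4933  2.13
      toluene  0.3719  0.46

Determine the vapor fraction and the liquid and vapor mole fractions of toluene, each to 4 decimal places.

ψ = 0.8823, x_toluene = 0.7103, y_toluene = 0.3268

Let ψ = V/F and solve Σ zᵢ(Kᵢ−1)/(1+ψ(Kᵢ−1)) = 0.
Feasibility: ΣzᵢKᵢ = 1.6869, Σzᵢ/Kᵢ = 1.0791 — both > 1, two phases present.
Newton–Raphson from ψ = 0.61:
  ψ = 0.6100: g = 0.16290, g' = -0.5919 → ψ = 0.8852
  ψ = 0.8852: g = -0.00184, g' = -0.6360 → ψ = 0.8823
Converged at ψ = 0.8823.
Compositions from xᵢ = zᵢ/(1+ψ(Kᵢ−1)), yᵢ = Kᵢxᵢ:
  diethyl ether: x = 0.0426, y = 0.1471
  acetone: x = 0.2470, y = 0.5261
  toluene: x = 0.7103, y = 0.3268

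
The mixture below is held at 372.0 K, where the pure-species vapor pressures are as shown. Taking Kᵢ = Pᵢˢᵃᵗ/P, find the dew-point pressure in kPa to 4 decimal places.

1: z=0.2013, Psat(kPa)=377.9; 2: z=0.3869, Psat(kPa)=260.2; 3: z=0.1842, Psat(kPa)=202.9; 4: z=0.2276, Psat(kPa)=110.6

At the dew point ψ → 1, so Σzᵢ/Kᵢ = 1 with Kᵢ = Pᵢˢᵃᵗ/P ⇒ 1/P = Σzᵢ/Pᵢˢᵃᵗ.
1/P = 0.2013/377.9 + 0.3869/260.2 + 0.1842/202.9 + 0.2276/110.6 = 0.0049853 ⇒ P = 200.5891 kPa

Pdew = 200.5891 kPa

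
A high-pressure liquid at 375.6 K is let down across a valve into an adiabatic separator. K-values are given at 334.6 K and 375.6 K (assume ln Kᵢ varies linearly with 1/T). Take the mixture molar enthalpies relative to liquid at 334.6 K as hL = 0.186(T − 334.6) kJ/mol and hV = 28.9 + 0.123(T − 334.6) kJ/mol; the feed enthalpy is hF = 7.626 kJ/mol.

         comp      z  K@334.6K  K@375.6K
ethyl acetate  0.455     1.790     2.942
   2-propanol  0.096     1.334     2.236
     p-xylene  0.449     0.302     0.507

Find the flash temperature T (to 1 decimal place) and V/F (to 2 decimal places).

T = 338.4 K, V/F = 0.24

Adiabatic flash: solve Rachford–Rice at each trial T, then check hF = ψ·hV(T) + (1−ψ)·hL(T).
  T = 334.6 K: K = (1.790, 1.334, 0.302), RR gives ψ = 0.154, H_out = 4.440 kJ/mol
  T = 375.6 K: K = (2.942, 2.236, 0.507), RR gives ψ = 0.867, H_out = 30.439 kJ/mol
  T = 355.1 K: K = (2.328, 1.753, 0.397), RR gives ψ = 0.543, H_out = 18.805 kJ/mol
  T = 344.9 K: K = (2.051, 1.536, 0.348), RR gives ψ = 0.372, H_out = 12.432 kJ/mol
  T = 339.8 K: K = (1.919, 1.434, 0.325), RR gives ψ = 0.273, H_out = 8.761 kJ/mol
  T = 337.2 K: K = (1.854, 1.384, 0.313), RR gives ψ = 0.216, H_out = 6.690 kJ/mol
  T = 338.5 K: K = (1.886, 1.409, 0.319), RR gives ψ = 0.245, H_out = 7.745 kJ/mol
Linear interpolation between T = 337.2 (H_out = 6.690) and T = 338.5 (H_out = 7.745) on hF = 7.626 gives T ≈ 338.4 K, at which ψ = 0.24.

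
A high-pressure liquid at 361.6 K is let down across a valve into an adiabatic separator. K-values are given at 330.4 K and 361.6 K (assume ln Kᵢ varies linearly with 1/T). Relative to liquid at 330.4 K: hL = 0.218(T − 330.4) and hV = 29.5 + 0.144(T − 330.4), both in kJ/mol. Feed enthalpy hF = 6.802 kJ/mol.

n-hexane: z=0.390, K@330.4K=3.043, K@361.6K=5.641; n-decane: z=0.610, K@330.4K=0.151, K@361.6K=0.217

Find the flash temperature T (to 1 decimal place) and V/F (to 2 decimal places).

Adiabatic flash: solve Rachford–Rice at each trial T, then check hF = ψ·hV(T) + (1−ψ)·hL(T).
  T = 330.4 K: K = (3.043, 0.151), RR gives ψ = 0.161, H_out = 4.743 kJ/mol
  T = 361.6 K: K = (5.641, 0.217), RR gives ψ = 0.367, H_out = 16.771 kJ/mol
  T = 346.0 K: K = (4.201, 0.183), RR gives ψ = 0.287, H_out = 11.522 kJ/mol
  T = 338.2 K: K = (3.589, 0.166), RR gives ψ = 0.232, H_out = 8.416 kJ/mol
  T = 334.3 K: K = (3.308, 0.159), RR gives ψ = 0.199, H_out = 6.669 kJ/mol
  T = 336.2 K: K = (3.443, 0.162), RR gives ψ = 0.216, H_out = 7.540 kJ/mol
Linear interpolation between T = 334.3 (H_out = 6.669) and T = 336.2 (H_out = 7.540) on hF = 6.802 gives T ≈ 334.6 K, at which ψ = 0.20.

T = 334.6 K, V/F = 0.20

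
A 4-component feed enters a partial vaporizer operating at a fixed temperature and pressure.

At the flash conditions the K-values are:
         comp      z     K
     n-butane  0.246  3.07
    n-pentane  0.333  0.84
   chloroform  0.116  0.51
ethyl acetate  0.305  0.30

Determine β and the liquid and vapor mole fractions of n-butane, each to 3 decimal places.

β = 0.192, x_n-butane = 0.176, y_n-butane = 0.540

Rachford–Rice: g(β) = Σ zᵢ(Kᵢ−1)/(1+β(Kᵢ−1)) = 0.
g(0) = ΣzᵢKᵢ − 1 = 0.186 and g(1) = 1 − Σzᵢ/Kᵢ = -0.721, so a root lies in (0, 1).
Newton–Raphson from β = 0.5:
  β = 0.500: g = -0.2114, g' = -0.667 → β = 0.183
  β = 0.183: g = 0.0070, g' = -0.794 → β = 0.192
Converged at β = 0.192.
Compositions from xᵢ = zᵢ/(1+β(Kᵢ−1)), yᵢ = Kᵢxᵢ:
  n-butane: x = 0.176, y = 0.540
  n-pentane: x = 0.344, y = 0.289
  chloroform: x = 0.128, y = 0.065
  ethyl acetate: x = 0.352, y = 0.106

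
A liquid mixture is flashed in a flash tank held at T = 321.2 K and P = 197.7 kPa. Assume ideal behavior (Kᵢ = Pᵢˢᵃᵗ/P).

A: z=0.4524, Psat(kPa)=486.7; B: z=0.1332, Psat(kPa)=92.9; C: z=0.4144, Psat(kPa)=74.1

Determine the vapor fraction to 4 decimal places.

Raoult's law: Kᵢ = Pᵢˢᵃᵗ/P = Pᵢˢᵃᵗ/197.7.
  K_A = 486.7/197.7 = 2.461811, K_B = 92.9/197.7 = 0.469904, K_C = 74.1/197.7 = 0.374810
Rachford–Rice: g(ψ) = Σ zᵢ(Kᵢ−1)/(1+ψ(Kᵢ−1)) = 0.
Check two-phase: ΣzᵢKᵢ = 1.3316 > 1 and Σzᵢ/Kᵢ = 1.5729 > 1, so g(0) = 0.3316 > 0 and g(1) = -0.5729 < 0.
Newton iteration, ψ⁰ = 0.5:
  ψ = 0.5000: g = -0.09090, g' = -0.7347 → ψ = 0.3763
  ψ = 0.3763: g = -0.00033, g' = -0.7377 → ψ = 0.3758
Converged at ψ = 0.3758.

ψ = 0.3758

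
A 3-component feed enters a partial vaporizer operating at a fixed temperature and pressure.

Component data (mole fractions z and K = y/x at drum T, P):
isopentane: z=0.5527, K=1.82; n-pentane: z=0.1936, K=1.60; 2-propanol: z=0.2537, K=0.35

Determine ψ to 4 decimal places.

ψ = 0.8135

Rachford–Rice: g(ψ) = Σ zᵢ(Kᵢ−1)/(1+ψ(Kᵢ−1)) = 0.
Check two-phase: ΣzᵢKᵢ = 1.4045 > 1 and Σzᵢ/Kᵢ = 1.1495 > 1, so g(0) = 0.4045 > 0 and g(1) = -0.1495 < 0.
Newton iteration, ψ⁰ = 0.5:
  ψ = 0.5000: g = 0.16648, g' = -0.4634 → ψ = 0.8592
  ψ = 0.8592: g = -0.03099, g' = -0.7082 → ψ = 0.8155
  ψ = 0.8155: g = -0.00131, g' = -0.6502 → ψ = 0.8135
Converged at ψ = 0.8135.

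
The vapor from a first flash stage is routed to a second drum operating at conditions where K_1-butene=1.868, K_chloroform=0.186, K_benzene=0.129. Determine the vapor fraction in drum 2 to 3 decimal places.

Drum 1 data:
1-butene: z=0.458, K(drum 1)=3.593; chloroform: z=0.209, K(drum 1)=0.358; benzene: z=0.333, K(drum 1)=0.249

V/F (drum 2) = 0.652

Drum 1:
Newton iteration, ψ₁⁰ = 0.5:
  ψ₁ = 0.500: g = -0.0809, g' = -1.252 → ψ₁ = 0.435
Converged at ψ₁ = 0.435.
Drum-1 compositions:
  1-butene: x = 0.215, y = 0.773
  chloroform: x = 0.290, y = 0.104
  benzene: x = 0.495, y = 0.123
Drum-2 feed = drum-1 vapor: z₂ = (0.7729, 0.1039, 0.1232).
Drum 2:
Let ψ₂ = V/F and solve Σ zᵢ(Kᵢ−1)/(1+ψ₂(Kᵢ−1)) = 0.
Feasibility: ΣzᵢKᵢ = 1.479, Σzᵢ/Kᵢ = 1.927 — both > 1, two phases present.
Newton iteration, ψ₂⁰ = 0.5:
  ψ₂ = 0.500: g = 0.1352, g' = -0.772 → ψ₂ = 0.675
  ψ₂ = 0.675: g = -0.0251, g' = -1.121 → ψ₂ = 0.653
  ψ₂ = 0.653: g = -0.0008, g' = -1.053 → ψ₂ = 0.652
Converged at ψ₂ = 0.652.
  1-butene: x = 0.494, y = 0.922
  chloroform: x = 0.221, y = 0.041
  benzene: x = 0.285, y = 0.037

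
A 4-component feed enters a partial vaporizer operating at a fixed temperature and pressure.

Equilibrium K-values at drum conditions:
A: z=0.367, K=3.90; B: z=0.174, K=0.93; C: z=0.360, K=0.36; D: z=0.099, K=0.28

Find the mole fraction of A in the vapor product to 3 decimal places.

y_A = 0.605

Let β = V/F and solve Σ zᵢ(Kᵢ−1)/(1+β(Kᵢ−1)) = 0.
Check two-phase: ΣzᵢKᵢ = 1.750 > 1 and Σzᵢ/Kᵢ = 1.635 > 1, so g(0) = 0.750 > 0 and g(1) = -0.635 < 0.
Newton–Raphson from β = 0.62:
  β = 0.620: g = -0.1431, g' = -0.968 → β = 0.472
  β = 0.472: g = -0.0016, g' = -0.971 → β = 0.471
Converged at β = 0.471.
Compositions from xᵢ = zᵢ/(1+β(Kᵢ−1)), yᵢ = Kᵢxᵢ:
  A: x = 0.155, y = 0.605
  B: x = 0.180, y = 0.167
  C: x = 0.515, y = 0.185
  D: x = 0.150, y = 0.042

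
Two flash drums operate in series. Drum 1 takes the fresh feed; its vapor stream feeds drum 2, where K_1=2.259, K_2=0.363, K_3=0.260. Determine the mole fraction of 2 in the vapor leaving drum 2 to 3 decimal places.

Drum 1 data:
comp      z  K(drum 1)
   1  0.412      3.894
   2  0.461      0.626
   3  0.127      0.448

y_2 (drum 2) = 0.190

Drum 1:
Iterate (Newton) starting at ψ₁ = 0.63:
  ψ₁ = 0.630: g = 0.0893, g' = -0.634 → ψ₁ = 0.771
  ψ₁ = 0.771: g = 0.0048, g' = -0.575 → ψ₁ = 0.779
Converged at ψ₁ = 0.779.
Drum-1 compositions:
  1: x = 0.127, y = 0.493
  2: x = 0.651, y = 0.407
  3: x = 0.223, y = 0.100
Drum-2 feed = drum-1 vapor: z₂ = (0.4929, 0.4073, 0.0998).
Drum 2:
Material balance + equilibrium reduce to Σ zᵢ(Kᵢ−1)/(1+ψ₂(Kᵢ−1)) = 0.
Check two-phase: ΣzᵢKᵢ = 1.287 > 1 and Σzᵢ/Kᵢ = 1.724 > 1, so g(0) = 0.287 > 0 and g(1) = -0.724 < 0.
Iterate (Newton) starting at ψ₂ = 0.5:
  ψ₂ = 0.500: g = -0.1171, g' = -0.788 → ψ₂ = 0.351
  ψ₂ = 0.351: g = -0.0038, g' = -0.750 → ψ₂ = 0.346
Converged at ψ₂ = 0.346.
  1: x = 0.343, y = 0.775
  2: x = 0.523, y = 0.190
  3: x = 0.134, y = 0.035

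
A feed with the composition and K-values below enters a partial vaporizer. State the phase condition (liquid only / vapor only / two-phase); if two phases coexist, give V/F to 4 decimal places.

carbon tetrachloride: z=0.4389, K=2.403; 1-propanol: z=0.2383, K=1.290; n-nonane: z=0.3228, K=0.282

two-phase, V/F = 0.5820

ΣzᵢKᵢ = 1.4531; Σzᵢ/Kᵢ = 1.5121.
Both exceed 1, so a two-phase solution exists.
Rachford–Rice: g(ψ) = Σ zᵢ(Kᵢ−1)/(1+ψ(Kᵢ−1)) = 0.
Newton iteration, ψ⁰ = 0.5:
  ψ = 0.5000: g = 0.06068, g' = -0.7187 → ψ = 0.5844
  ψ = 0.5844: g = -0.00190, g' = -0.7695 → ψ = 0.5820
Converged at ψ = 0.5820.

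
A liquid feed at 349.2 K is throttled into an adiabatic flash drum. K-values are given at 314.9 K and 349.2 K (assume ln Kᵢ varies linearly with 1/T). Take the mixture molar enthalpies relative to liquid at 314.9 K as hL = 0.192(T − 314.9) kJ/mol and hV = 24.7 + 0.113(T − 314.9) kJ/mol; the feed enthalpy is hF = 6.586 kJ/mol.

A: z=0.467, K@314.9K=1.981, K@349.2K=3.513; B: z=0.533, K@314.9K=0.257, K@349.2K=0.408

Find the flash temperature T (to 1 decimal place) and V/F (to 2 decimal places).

T = 321.5 K, V/F = 0.22

Adiabatic flash: solve Rachford–Rice at each trial T, then check hF = ψ·hV(T) + (1−ψ)·hL(T).
  T = 314.9 K: K = (1.981, 0.257), RR gives ψ = 0.085, H_out = 2.105 kJ/mol
  T = 349.2 K: K = (3.513, 0.408), RR gives ψ = 0.577, H_out = 19.269 kJ/mol
  T = 332.0 K: K = (2.675, 0.327), RR gives ψ = 0.376, H_out = 12.068 kJ/mol
  T = 323.4 K: K = (2.309, 0.291), RR gives ψ = 0.251, H_out = 7.673 kJ/mol
  T = 319.1 K: K = (2.139, 0.273), RR gives ψ = 0.175, H_out = 5.066 kJ/mol
  T = 321.2 K: K = (2.221, 0.282), RR gives ψ = 0.214, H_out = 6.384 kJ/mol
Linear interpolation between T = 321.2 (H_out = 6.384) and T = 323.4 (H_out = 7.673) on hF = 6.586 gives T ≈ 321.5 K, at which ψ = 0.22.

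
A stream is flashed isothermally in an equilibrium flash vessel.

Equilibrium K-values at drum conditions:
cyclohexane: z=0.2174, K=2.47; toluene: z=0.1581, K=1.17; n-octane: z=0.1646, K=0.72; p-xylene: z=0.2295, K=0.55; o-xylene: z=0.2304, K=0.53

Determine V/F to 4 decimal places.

V/F = 0.1790

Rachford–Rice: g(V/F) = Σ zᵢ(Kᵢ−1)/(1+V/F(Kᵢ−1)) = 0.
g(0) = ΣzᵢKᵢ − 1 = 0.0888 and g(1) = 1 − Σzᵢ/Kᵢ = -0.3037, so a root lies in (0, 1).
Iterate (Newton) starting at V/F = 0.5:
  V/F = 0.5000: g = -0.11944, g' = -0.3417 → V/F = 0.1505
  V/F = 0.1505: g = 0.01247, g' = -0.4458 → V/F = 0.1785
  V/F = 0.1785: g = 0.00024, g' = -0.4290 → V/F = 0.1790
Converged at V/F = 0.1790.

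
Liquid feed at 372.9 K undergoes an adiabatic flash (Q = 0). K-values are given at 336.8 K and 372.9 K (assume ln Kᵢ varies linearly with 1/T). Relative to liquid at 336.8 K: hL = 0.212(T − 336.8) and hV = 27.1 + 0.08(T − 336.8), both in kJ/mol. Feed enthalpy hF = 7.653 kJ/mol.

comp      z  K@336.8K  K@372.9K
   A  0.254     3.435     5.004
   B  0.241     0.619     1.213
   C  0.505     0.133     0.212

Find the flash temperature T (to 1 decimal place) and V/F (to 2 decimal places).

Adiabatic flash: solve Rachford–Rice at each trial T, then check hF = ψ·hV(T) + (1−ψ)·hL(T).
  T = 336.8 K: K = (3.435, 0.619, 0.133), RR gives ψ = 0.050, H_out = 1.356 kJ/mol
  T = 372.9 K: K = (5.004, 1.213, 0.212), RR gives ψ = 0.292, H_out = 14.180 kJ/mol
  T = 354.9 K: K = (4.188, 0.882, 0.170), RR gives ψ = 0.175, H_out = 8.169 kJ/mol
  T = 345.9 K: K = (3.805, 0.743, 0.151), RR gives ψ = 0.115, H_out = 4.903 kJ/mol
  T = 350.4 K: K = (3.994, 0.811, 0.160), RR gives ψ = 0.145, H_out = 6.561 kJ/mol
  T = 352.6 K: K = (4.088, 0.845, 0.165), RR gives ψ = 0.160, H_out = 7.353 kJ/mol
Linear interpolation between T = 352.6 (H_out = 7.353) and T = 354.9 (H_out = 8.169) on hF = 7.653 gives T ≈ 353.4 K, at which ψ = 0.17.

T = 353.4 K, V/F = 0.17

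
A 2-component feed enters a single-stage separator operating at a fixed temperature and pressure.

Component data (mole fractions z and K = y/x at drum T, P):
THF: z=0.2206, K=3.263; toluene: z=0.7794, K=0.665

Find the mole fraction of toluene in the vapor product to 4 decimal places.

y_toluene = 0.5793

Binary case is linear: z₁(K₁−1)(1+β(K₂−1)) + z₂(K₂−1)(1+β(K₁−1)) = 0
⇒ β = [z₁(K₁−1)+z₂(K₂−1)] / [−(K₁−1)(K₂−1)] = 0.23812/0.75810 = 0.3141
Compositions from xᵢ = zᵢ/(1+β(Kᵢ−1)), yᵢ = Kᵢxᵢ:
  THF: x = 0.1289, y = 0.4207
  toluene: x = 0.8711, y = 0.5793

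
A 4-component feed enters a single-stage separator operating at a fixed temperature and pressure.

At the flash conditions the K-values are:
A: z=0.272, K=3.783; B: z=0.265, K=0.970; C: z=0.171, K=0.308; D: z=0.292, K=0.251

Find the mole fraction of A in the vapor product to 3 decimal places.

Rachford–Rice: g(V/F) = Σ zᵢ(Kᵢ−1)/(1+V/F(Kᵢ−1)) = 0.
Check two-phase: ΣzᵢKᵢ = 1.412 > 1 and Σzᵢ/Kᵢ = 2.064 > 1, so g(0) = 0.412 > 0 and g(1) = -1.064 < 0.
Newton–Raphson from V/F = 0.67:
  V/F = 0.670: g = -0.4035, g' = -1.202 → V/F = 0.334
  V/F = 0.334: g = -0.0615, g' = -0.996 → V/F = 0.272
  V/F = 0.272: g = 0.0019, g' = -1.065 → V/F = 0.274
Converged at V/F = 0.274.
Compositions from xᵢ = zᵢ/(1+V/F(Kᵢ−1)), yᵢ = Kᵢxᵢ:
  A: x = 0.154, y = 0.584
  B: x = 0.267, y = 0.259
  C: x = 0.211, y = 0.065
  D: x = 0.367, y = 0.092

y_A = 0.584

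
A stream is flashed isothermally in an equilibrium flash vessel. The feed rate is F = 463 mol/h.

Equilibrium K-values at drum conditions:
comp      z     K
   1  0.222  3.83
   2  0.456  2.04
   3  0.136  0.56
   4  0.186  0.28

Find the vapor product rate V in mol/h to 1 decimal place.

Let β = V/F and solve Σ zᵢ(Kᵢ−1)/(1+β(Kᵢ−1)) = 0.
Check two-phase: ΣzᵢKᵢ = 1.909 > 1 and Σzᵢ/Kᵢ = 1.189 > 1, so g(0) = 0.909 > 0 and g(1) = -0.189 < 0.
Newton–Raphson from β = 0.5:
  β = 0.500: g = 0.2862, g' = -0.797 → β = 0.859
  β = 0.859: g = -0.0137, g' = -1.019 → β = 0.846
  β = 0.846: g = -0.0002, g' = -0.991 → β = 0.845
Converged at β = 0.845.
Then V = β·F = 0.8454·463 = 391.4 mol/h and L = F − V = 71.6 mol/h.

V = 391.4 mol/h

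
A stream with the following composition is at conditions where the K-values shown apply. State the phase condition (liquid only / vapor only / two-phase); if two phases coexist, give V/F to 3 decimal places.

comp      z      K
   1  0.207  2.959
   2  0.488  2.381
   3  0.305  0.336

two-phase, V/F = 0.847

ΣzᵢKᵢ = 1.877; Σzᵢ/Kᵢ = 1.183.
Both exceed 1, so a two-phase solution exists.
Let ψ = V/F and solve Σ zᵢ(Kᵢ−1)/(1+ψ(Kᵢ−1)) = 0.
Newton iteration, ψ⁰ = 0.5:
  ψ = 0.500: g = 0.3003, g' = -0.830 → ψ = 0.862
  ψ = 0.862: g = -0.0150, g' = -1.039 → ψ = 0.847
Converged at ψ = 0.847.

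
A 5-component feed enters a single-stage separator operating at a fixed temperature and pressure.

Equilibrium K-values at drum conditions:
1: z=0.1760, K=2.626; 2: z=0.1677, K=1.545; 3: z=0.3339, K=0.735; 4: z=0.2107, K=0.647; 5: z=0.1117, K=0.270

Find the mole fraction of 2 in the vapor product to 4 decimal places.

y_2 = 0.2260

Let ψ = V/F and solve Σ zᵢ(Kᵢ−1)/(1+ψ(Kᵢ−1)) = 0.
Check two-phase: ΣzᵢKᵢ = 1.1332 > 1 and Σzᵢ/Kᵢ = 1.3692 > 1, so g(0) = 0.1332 > 0 and g(1) = -0.3692 < 0.
Newton iteration, ψ⁰ = 0.37:
  ψ = 0.3700: g = -0.04063, g' = -0.3912 → ψ = 0.2661
  ψ = 0.2661: g = 0.00107, g' = -0.4155 → ψ = 0.2687
Converged at ψ = 0.2687.
Compositions from xᵢ = zᵢ/(1+ψ(Kᵢ−1)), yᵢ = Kᵢxᵢ:
  1: x = 0.1225, y = 0.3216
  2: x = 0.1463, y = 0.2260
  3: x = 0.3595, y = 0.2642
  4: x = 0.2328, y = 0.1506
  5: x = 0.1390, y = 0.0375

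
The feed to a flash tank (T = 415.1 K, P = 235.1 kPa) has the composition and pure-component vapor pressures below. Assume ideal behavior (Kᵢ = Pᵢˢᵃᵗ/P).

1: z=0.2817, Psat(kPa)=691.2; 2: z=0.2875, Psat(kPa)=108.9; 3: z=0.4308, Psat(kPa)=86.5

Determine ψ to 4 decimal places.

ψ = 0.1038

Raoult's law: Kᵢ = Pᵢˢᵃᵗ/P = Pᵢˢᵃᵗ/235.1.
  K_1 = 691.2/235.1 = 2.940026, K_2 = 108.9/235.1 = 0.463207, K_3 = 86.5/235.1 = 0.367929
Rachford–Rice: g(ψ) = Σ zᵢ(Kᵢ−1)/(1+ψ(Kᵢ−1)) = 0.
Feasibility: ΣzᵢKᵢ = 1.1199, Σzᵢ/Kᵢ = 1.8874 — both > 1, two phases present.
Newton iteration, ψ⁰ = 0.5:
  ψ = 0.5000: g = -0.33165, g' = -0.7959 → ψ = 0.0833
  ψ = 0.0833: g = 0.02150, g' = -1.0683 → ψ = 0.1034
  ψ = 0.1034: g = 0.00044, g' = -1.0254 → ψ = 0.1038
Converged at ψ = 0.1038.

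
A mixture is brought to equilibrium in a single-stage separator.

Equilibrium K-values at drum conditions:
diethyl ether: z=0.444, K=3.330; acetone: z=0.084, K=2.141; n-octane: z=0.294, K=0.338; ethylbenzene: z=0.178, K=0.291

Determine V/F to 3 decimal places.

Newton–Raphson from V/F = 0.5:
  V/F = 0.500: g = 0.0524, g' = -1.061 → V/F = 0.549
Converged at V/F = 0.549.

V/F = 0.549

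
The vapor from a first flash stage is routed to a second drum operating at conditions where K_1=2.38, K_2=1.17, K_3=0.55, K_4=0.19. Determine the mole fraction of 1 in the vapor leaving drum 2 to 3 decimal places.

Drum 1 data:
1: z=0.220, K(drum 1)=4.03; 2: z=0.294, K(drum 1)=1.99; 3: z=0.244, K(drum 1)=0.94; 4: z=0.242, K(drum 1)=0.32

y_1 (drum 2) = 0.436

Drum 1:
Material balance + equilibrium reduce to Σ zᵢ(Kᵢ−1)/(1+ψ₁(Kᵢ−1)) = 0.
Feasibility: ΣzᵢKᵢ = 1.778, Σzᵢ/Kᵢ = 1.218 — both > 1, two phases present.
Newton–Raphson from ψ₁ = 0.5:
  ψ₁ = 0.500: g = 0.1953, g' = -0.706 → ψ₁ = 0.777
  ψ₁ = 0.777: g = -0.0007, g' = -0.775 → ψ₁ = 0.776
Converged at ψ₁ = 0.776.
Drum-1 compositions:
  1: x = 0.066, y = 0.265
  2: x = 0.166, y = 0.331
  3: x = 0.256, y = 0.241
  4: x = 0.512, y = 0.164
Drum-2 feed = drum-1 vapor: z₂ = (0.2646, 0.3309, 0.2406, 0.1639).
Drum 2:
Rachford–Rice: g(ψ₂) = Σ zᵢ(Kᵢ−1)/(1+ψ₂(Kᵢ−1)) = 0.
Feasibility: ΣzᵢKᵢ = 1.180, Σzᵢ/Kᵢ = 1.694 — both > 1, two phases present.
Iterate (Newton) starting at ψ₂ = 0.48:
  ψ₂ = 0.480: g = -0.0836, g' = -0.558 → ψ₂ = 0.330
  ψ₂ = 0.330: g = -0.0042, g' = -0.514 → ψ₂ = 0.322
Converged at ψ₂ = 0.322.
  1: x = 0.183, y = 0.436
  2: x = 0.314, y = 0.367
  3: x = 0.281, y = 0.155
  4: x = 0.222, y = 0.042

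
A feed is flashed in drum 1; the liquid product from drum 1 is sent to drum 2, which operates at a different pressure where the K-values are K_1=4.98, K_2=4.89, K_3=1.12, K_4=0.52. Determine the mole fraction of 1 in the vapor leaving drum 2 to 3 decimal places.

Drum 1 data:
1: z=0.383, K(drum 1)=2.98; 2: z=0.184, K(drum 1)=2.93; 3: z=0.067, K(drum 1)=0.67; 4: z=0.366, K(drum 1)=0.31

y_1 (drum 2) = 0.324

Drum 1:
Let ψ₁ = V/F and solve Σ zᵢ(Kᵢ−1)/(1+ψ₁(Kᵢ−1)) = 0.
Check two-phase: ΣzᵢKᵢ = 1.839 > 1 and Σzᵢ/Kᵢ = 1.472 > 1, so g(0) = 0.839 > 0 and g(1) = -0.472 < 0.
Iterate (Newton) starting at ψ₁ = 0.59:
  ψ₁ = 0.590: g = 0.0624, g' = -0.976 → ψ₁ = 0.654
  ψ₁ = 0.654: g = -0.0009, g' = -1.010 → ψ₁ = 0.653
Converged at ψ₁ = 0.653.
Drum-1 compositions:
  1: x = 0.167, y = 0.498
  2: x = 0.081, y = 0.239
  3: x = 0.085, y = 0.057
  4: x = 0.666, y = 0.207
Drum-2 feed = drum-1 liquid: z₂ = (0.1670, 0.0814, 0.0854, 0.6662).
Drum 2:
Rachford–Rice: g(ψ₂) = Σ zᵢ(Kᵢ−1)/(1+ψ₂(Kᵢ−1)) = 0.
g(0) = ΣzᵢKᵢ − 1 = 0.672 and g(1) = 1 − Σzᵢ/Kᵢ = -0.408, so a root lies in (0, 1).
Newton iteration, ψ₂⁰ = 0.36:
  ψ₂ = 0.360: g = 0.0285, g' = -0.886 → ψ₂ = 0.392
  ψ₂ = 0.392: g = 0.0009, g' = -0.831 → ψ₂ = 0.393
Converged at ψ₂ = 0.393.
  1: x = 0.065, y = 0.324
  2: x = 0.032, y = 0.157
  3: x = 0.082, y = 0.091
  4: x = 0.821, y = 0.427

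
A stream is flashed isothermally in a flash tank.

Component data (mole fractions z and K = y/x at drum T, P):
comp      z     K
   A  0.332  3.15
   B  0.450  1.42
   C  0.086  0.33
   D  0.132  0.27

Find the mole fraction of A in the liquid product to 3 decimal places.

Let ψ = V/F and solve Σ zᵢ(Kᵢ−1)/(1+ψ(Kᵢ−1)) = 0.
g(0) = ΣzᵢKᵢ − 1 = 0.749 and g(1) = 1 − Σzᵢ/Kᵢ = -0.172, so a root lies in (0, 1).
Newton iteration, ψ⁰ = 0.5:
  ψ = 0.500: g = 0.2618, g' = -0.672 → ψ = 0.889
  ψ = 0.889: g = -0.0346, g' = -1.031 → ψ = 0.856
  ψ = 0.856: g = -0.0015, g' = -0.945 → ψ = 0.854
Converged at ψ = 0.854.
Compositions from xᵢ = zᵢ/(1+ψ(Kᵢ−1)), yᵢ = Kᵢxᵢ:
  A: x = 0.117, y = 0.369
  B: x = 0.331, y = 0.470
  C: x = 0.201, y = 0.066
  D: x = 0.351, y = 0.095

x_A = 0.117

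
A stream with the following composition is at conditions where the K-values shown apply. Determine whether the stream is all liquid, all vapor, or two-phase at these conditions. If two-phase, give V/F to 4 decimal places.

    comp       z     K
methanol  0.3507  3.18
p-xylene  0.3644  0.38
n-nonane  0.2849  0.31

ΣzᵢKᵢ = 1.3420; Σzᵢ/Kᵢ = 1.9883.
Both exceed 1, so a two-phase solution exists.
Material balance + equilibrium reduce to Σ zᵢ(Kᵢ−1)/(1+ψ(Kᵢ−1)) = 0.
Iterate (Newton) starting at ψ = 0.63:
  ψ = 0.6300: g = -0.39636, g' = -1.0975 → ψ = 0.2689
  ψ = 0.2689: g = -0.03046, g' = -1.0687 → ψ = 0.2404
  ψ = 0.2404: g = 0.00051, g' = -1.1060 → ψ = 0.2408
Converged at ψ = 0.2408.

two-phase, V/F = 0.2408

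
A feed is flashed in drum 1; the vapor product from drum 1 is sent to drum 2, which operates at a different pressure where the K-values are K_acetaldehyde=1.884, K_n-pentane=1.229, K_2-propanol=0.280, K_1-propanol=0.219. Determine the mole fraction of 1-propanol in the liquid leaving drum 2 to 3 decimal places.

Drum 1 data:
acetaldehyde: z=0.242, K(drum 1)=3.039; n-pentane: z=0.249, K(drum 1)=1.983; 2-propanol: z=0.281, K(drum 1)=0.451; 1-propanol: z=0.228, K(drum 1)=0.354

x_1-propanol (drum 2) = 0.173

Drum 1:
Let ψ₁ = V/F and solve Σ zᵢ(Kᵢ−1)/(1+ψ₁(Kᵢ−1)) = 0.
Check two-phase: ΣzᵢKᵢ = 1.437 > 1 and Σzᵢ/Kᵢ = 1.472 > 1, so g(0) = 0.437 > 0 and g(1) = -0.472 < 0.
Iterate (Newton) starting at ψ₁ = 0.41:
  ψ₁ = 0.410: g = 0.0438, g' = -0.738 → ψ₁ = 0.469
  ψ₁ = 0.469: g = 0.0004, g' = -0.725 → ψ₁ = 0.470
Converged at ψ₁ = 0.470.
Drum-1 compositions:
  acetaldehyde: x = 0.124, y = 0.376
  n-pentane: x = 0.170, y = 0.338
  2-propanol: x = 0.379, y = 0.171
  1-propanol: x = 0.327, y = 0.116
Drum-2 feed = drum-1 vapor: z₂ = (0.3756, 0.3377, 0.1708, 0.1159).
Drum 2:
Material balance + equilibrium reduce to Σ zᵢ(Kᵢ−1)/(1+ψ₂(Kᵢ−1)) = 0.
Feasibility: ΣzᵢKᵢ = 1.196, Σzᵢ/Kᵢ = 1.613 — both > 1, two phases present.
Newton iteration, ψ₂⁰ = 0.5:
  ψ₂ = 0.500: g = -0.0410, g' = -0.562 → ψ₂ = 0.427
  ψ₂ = 0.427: g = -0.0019, g' = -0.513 → ψ₂ = 0.423
Converged at ψ₂ = 0.423.
  acetaldehyde: x = 0.273, y = 0.515
  n-pentane: x = 0.308, y = 0.378
  2-propanol: x = 0.246, y = 0.069
  1-propanol: x = 0.173, y = 0.038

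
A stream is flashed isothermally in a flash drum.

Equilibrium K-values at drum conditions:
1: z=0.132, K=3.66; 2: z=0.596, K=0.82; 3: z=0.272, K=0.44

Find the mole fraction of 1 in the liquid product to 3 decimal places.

Newton–Raphson from V/F = 0.46:
  V/F = 0.460: g = -0.1642, g' = -0.367 → V/F = 0.012
  V/F = 0.012: g = 0.0794, g' = -0.983 → V/F = 0.093
  V/F = 0.093: g = 0.0118, g' = -0.716 → V/F = 0.109
  V/F = 0.109: g = 0.0003, g' = -0.677 → V/F = 0.110
Converged at V/F = 0.110.
Compositions from xᵢ = zᵢ/(1+V/F(Kᵢ−1)), yᵢ = Kᵢxᵢ:
  1: x = 0.102, y = 0.374
  2: x = 0.608, y = 0.499
  3: x = 0.290, y = 0.128

x_1 = 0.102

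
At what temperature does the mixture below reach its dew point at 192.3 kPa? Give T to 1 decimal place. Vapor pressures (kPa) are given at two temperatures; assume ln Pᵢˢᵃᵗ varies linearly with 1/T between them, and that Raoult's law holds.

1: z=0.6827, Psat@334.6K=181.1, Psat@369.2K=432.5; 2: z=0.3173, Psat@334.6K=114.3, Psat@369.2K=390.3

T = 341.8 K

Dew-point temperature: Σzᵢ·P/Pᵢˢᵃᵗ(T) = 1. Interpolate ln Pᵢˢᵃᵗ = aᵢ + bᵢ/T.
  T = 334.6 K: ΣzᵢP/Pᵢˢᵃᵗ = 1.2588
  T = 369.2 K: ΣzᵢP/Pᵢˢᵃᵗ = 0.4599
  T = 351.9 K: ΣzᵢP/Pᵢˢᵃᵗ = 0.7395
  T = 343.2 K: ΣzᵢP/Pᵢˢᵃᵗ = 0.9588
  T = 338.9 K: ΣzᵢP/Pᵢˢᵃᵗ = 1.0964
  T = 341.0 K: ΣzᵢP/Pᵢˢᵃᵗ = 1.0264
  T = 342.1 K: ΣzᵢP/Pᵢˢᵃᵗ = 0.9919
Interpolating between 341.0 K and 342.1 K gives T ≈ 341.8 K.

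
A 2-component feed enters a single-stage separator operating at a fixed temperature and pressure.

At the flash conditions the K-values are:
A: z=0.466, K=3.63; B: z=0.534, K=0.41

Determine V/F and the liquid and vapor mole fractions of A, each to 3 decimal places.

V/F = 0.587, x_A = 0.183, y_A = 0.665

Rachford–Rice: g(V/F) = Σ zᵢ(Kᵢ−1)/(1+V/F(Kᵢ−1)) = 0.
Check two-phase: ΣzᵢKᵢ = 1.911 > 1 and Σzᵢ/Kᵢ = 1.431 > 1, so g(0) = 0.911 > 0 and g(1) = -0.431 < 0.
Binary case is linear: z₁(K₁−1)(1+V/F(K₂−1)) + z₂(K₂−1)(1+V/F(K₁−1)) = 0
⇒ V/F = [z₁(K₁−1)+z₂(K₂−1)] / [−(K₁−1)(K₂−1)] = 0.9105/1.5517 = 0.587
Compositions from xᵢ = zᵢ/(1+V/F(Kᵢ−1)), yᵢ = Kᵢxᵢ:
  A: x = 0.183, y = 0.665
  B: x = 0.817, y = 0.335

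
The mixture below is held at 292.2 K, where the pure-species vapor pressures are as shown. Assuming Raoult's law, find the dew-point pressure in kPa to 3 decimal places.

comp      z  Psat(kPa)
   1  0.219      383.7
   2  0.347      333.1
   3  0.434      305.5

Pdew = 329.695 kPa

At the dew point ψ → 1, so Σzᵢ/Kᵢ = 1 with Kᵢ = Pᵢˢᵃᵗ/P ⇒ 1/P = Σzᵢ/Pᵢˢᵃᵗ.
1/P = 0.219/383.7 + 0.347/333.1 + 0.434/305.5 = 0.003033 ⇒ P = 329.695 kPa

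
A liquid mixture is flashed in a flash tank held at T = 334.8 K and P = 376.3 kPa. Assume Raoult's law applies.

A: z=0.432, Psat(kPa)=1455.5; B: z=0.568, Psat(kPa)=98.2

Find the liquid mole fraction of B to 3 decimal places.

Raoult's law: Kᵢ = Pᵢˢᵃᵗ/P = Pᵢˢᵃᵗ/376.3.
  K_A = 1455.5/376.3 = 3.86792, K_B = 98.2/376.3 = 0.26096
Let ψ = V/F and solve Σ zᵢ(Kᵢ−1)/(1+ψ(Kᵢ−1)) = 0.
Feasibility: ΣzᵢKᵢ = 1.819, Σzᵢ/Kᵢ = 2.288 — both > 1, two phases present.
Binary case is linear: z₁(K₁−1)(1+ψ(K₂−1)) + z₂(K₂−1)(1+ψ(K₁−1)) = 0
⇒ ψ = [z₁(K₁−1)+z₂(K₂−1)] / [−(K₁−1)(K₂−1)] = 0.8192/2.1195 = 0.386
Compositions from xᵢ = zᵢ/(1+ψ(Kᵢ−1)), yᵢ = Kᵢxᵢ:
  A: x = 0.205, y = 0.793
  B: x = 0.795, y = 0.207

x_B = 0.795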